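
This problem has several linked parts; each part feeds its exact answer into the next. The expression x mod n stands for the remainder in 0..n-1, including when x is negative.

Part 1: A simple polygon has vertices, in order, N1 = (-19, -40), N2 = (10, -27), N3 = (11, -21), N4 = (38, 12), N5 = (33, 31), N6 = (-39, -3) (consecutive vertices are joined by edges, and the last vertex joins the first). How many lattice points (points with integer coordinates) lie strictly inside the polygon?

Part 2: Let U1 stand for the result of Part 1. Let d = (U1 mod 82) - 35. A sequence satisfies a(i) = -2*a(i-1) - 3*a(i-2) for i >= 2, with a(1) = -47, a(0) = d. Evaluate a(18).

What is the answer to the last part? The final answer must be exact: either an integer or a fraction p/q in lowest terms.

Part 1: cross terms: (-19*-27 - 10*-40)=913, (10*-21 - 11*-27)=87, (11*12 - 38*-21)=930, (38*31 - 33*12)=782, (33*-3 - -39*31)=1110, (-39*-40 - -19*-3)=1503; twice the area = |5325| = 5325; area = 5325/2; boundary points = 1 + 1 + 3 + 1 + 2 + 1 = 9; strictly interior points = area - boundary/2 + 1 = 2659; answer 2659
Part 2: U1 = 2659; d = 0; a(2) = -2*(-47) - 3*(0) = 94; iterating: a(2)=94, a(3)=-47, a(4)=-188, a(5)=517, a(6)=-470, a(7)=-611, a(8)=2632, a(9)=-3431, a(10)=-1034, a(11)=12361, a(12)=-21620, a(13)=6157, a(14)=52546, a(15)=-123563, a(16)=89488, a(17)=191713, a(18)=-651890; answer -651890

-651890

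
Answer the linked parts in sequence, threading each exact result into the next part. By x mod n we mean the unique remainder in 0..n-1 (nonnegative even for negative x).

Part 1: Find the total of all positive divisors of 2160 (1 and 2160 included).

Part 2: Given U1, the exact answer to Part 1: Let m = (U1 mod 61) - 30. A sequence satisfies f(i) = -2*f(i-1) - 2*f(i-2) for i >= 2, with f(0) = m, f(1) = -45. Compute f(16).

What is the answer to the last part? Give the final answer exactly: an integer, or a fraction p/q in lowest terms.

7424

Part 1: 2160 = 2^4 * 3^3 * 5; sigma = (1 + 2 + 4 + 8 + 16) * (1 + 3 + 9 + 27) * (1 + 5) = 31 * 40 * 6 = 7440; answer 7440
Part 2: U1 = 7440; m = 29; f(2) = -2*(-45) - 2*(29) = 32; iterating: f(2)=32, f(3)=26, f(4)=-116, f(5)=180, f(6)=-128, f(7)=-104, f(8)=464, f(9)=-720, f(10)=512, f(11)=416, f(12)=-1856, f(13)=2880, f(14)=-2048, f(15)=-1664, f(16)=7424; answer 7424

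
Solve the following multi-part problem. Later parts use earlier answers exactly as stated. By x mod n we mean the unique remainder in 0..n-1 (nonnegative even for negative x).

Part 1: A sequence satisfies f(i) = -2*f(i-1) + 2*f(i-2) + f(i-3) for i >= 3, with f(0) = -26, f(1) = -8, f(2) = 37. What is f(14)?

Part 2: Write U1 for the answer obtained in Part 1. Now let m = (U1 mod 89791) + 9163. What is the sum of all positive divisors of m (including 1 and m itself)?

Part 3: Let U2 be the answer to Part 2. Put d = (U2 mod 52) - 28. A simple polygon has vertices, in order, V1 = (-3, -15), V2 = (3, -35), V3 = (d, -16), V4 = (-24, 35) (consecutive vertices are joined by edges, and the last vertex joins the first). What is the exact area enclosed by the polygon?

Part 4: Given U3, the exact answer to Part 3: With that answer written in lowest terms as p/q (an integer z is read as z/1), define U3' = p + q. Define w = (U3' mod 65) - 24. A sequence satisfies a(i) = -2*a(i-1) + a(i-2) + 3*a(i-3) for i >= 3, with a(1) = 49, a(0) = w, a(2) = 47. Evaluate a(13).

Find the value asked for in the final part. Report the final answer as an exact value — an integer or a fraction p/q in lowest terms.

Part 1: f(3) = -2*(37) + 2*(-8) + 1*(-26) = -116; iterating: f(3)=-116, f(4)=298, f(5)=-791, f(6)=2062, f(7)=-5408, f(8)=14149, f(9)=-37052, f(10)=96994, f(11)=-253943, f(12)=664822, f(13)=-1740536, f(14)=4556773; answer 4556773
Part 2: U1 = 4556773; m = 76386; 76386 = 2 * 3 * 29 * 439; sigma = (1 + 2) * (1 + 3) * (1 + 29) * (1 + 439) = 3 * 4 * 30 * 440 = 158400; answer 158400
Part 3: U2 = 158400; d = -20; cross terms: (-3*-35 - 3*-15)=150, (3*-16 - -20*-35)=-748, (-20*35 - -24*-16)=-1084, (-24*-15 - -3*35)=465; twice the area = |-1217| = 1217; area = 1217/2; answer 1217/2
Part 4: U3 = 1217/2; threaded value p + q = 1219; w = 25; a(3) = -2*(47) + 1*(49) + 3*(25) = 30; iterating: a(3)=30, a(4)=134, a(5)=-97, a(6)=418, a(7)=-531, a(8)=1189, a(9)=-1655, a(10)=2906, a(11)=-3900, a(12)=5741, a(13)=-6664; answer -6664

-6664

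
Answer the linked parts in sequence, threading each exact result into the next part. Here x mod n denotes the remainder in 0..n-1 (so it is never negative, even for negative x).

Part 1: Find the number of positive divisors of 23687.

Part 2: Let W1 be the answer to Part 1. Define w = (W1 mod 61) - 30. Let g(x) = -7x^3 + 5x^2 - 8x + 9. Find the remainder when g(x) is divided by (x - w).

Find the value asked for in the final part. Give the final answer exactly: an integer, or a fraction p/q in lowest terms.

Part 1: 23687 is prime, so its only divisors are 1 and 23687; count = 2; answer 2
Part 2: W1 = 2; w = -28; remainder = value at the root: -7*(-28)^3 + 5*(-28)^2 - 8*(-28)^1 + 9 = (153664) + (3920) + (224) + (9) = 157817; answer 157817

157817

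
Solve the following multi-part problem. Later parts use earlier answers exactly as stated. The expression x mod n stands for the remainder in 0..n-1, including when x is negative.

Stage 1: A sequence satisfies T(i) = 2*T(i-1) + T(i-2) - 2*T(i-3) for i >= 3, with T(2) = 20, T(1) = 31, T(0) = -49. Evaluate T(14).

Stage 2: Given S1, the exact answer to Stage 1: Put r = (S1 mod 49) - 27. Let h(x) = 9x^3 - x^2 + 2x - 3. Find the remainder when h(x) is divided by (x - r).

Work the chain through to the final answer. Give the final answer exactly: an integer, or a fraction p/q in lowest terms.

82947

Stage 1: T(3) = 2*(20) + 1*(31) - 2*(-49) = 169; iterating: T(3)=169, T(4)=296, T(5)=721, T(6)=1400, T(7)=2929, T(8)=5816, T(9)=11761, T(10)=23480, T(11)=47089, T(12)=94136, T(13)=188401, T(14)=376760; answer 376760
Stage 2: S1 = 376760; r = 21; remainder = value at the root: 9*(21)^3 - 1*(21)^2 + 2*(21)^1 - 3 = (83349) + (-441) + (42) + (-3) = 82947; answer 82947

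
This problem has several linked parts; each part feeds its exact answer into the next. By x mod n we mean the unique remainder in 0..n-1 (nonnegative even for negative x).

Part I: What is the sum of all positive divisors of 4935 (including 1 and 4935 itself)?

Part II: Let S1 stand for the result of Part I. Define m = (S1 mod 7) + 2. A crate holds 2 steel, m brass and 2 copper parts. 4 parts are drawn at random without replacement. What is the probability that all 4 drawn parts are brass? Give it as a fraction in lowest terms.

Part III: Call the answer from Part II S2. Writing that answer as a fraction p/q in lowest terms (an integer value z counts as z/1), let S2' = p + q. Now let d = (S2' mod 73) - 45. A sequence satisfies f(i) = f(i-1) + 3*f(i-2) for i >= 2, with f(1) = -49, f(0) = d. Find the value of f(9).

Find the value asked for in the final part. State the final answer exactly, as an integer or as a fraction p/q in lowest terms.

Part I: 4935 = 3 * 5 * 7 * 47; sigma = (1 + 3) * (1 + 5) * (1 + 7) * (1 + 47) = 4 * 6 * 8 * 48 = 9216; answer 9216
Part II: S1 = 9216; m = 6; total draws C(10,4) = 210; favorable C(6,4) = 15; P = 1/14; answer 1/14
Part III: S2 = 1/14; threaded value p + q = 15; d = -30; f(2) = 1*(-49) + 3*(-30) = -139; iterating: f(2)=-139, f(3)=-286, f(4)=-703, f(5)=-1561, f(6)=-3670, f(7)=-8353, f(8)=-19363, f(9)=-44422; answer -44422

-44422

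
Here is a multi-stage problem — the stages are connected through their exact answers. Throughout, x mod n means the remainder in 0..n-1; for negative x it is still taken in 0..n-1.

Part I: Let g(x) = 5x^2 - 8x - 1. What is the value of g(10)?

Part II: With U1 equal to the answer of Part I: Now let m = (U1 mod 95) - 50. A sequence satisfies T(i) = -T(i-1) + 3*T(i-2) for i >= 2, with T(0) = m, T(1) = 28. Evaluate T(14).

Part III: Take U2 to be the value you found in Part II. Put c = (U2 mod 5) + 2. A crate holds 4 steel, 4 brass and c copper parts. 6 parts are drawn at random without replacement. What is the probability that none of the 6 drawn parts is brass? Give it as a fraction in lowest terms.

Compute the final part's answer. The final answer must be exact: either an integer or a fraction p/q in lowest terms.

1/66

Part I: 5*(10)^2 - 8*(10)^1 - 1 = (500) + (-80) + (-1) = 419; answer 419
Part II: U1 = 419; m = -11; T(2) = -1*(28) + 3*(-11) = -61; iterating: T(2)=-61, T(3)=145, T(4)=-328, T(5)=763, T(6)=-1747, T(7)=4036, T(8)=-9277, T(9)=21385, T(10)=-49216, T(11)=113371, T(12)=-261019, T(13)=601132, T(14)=-1384189; answer -1384189
Part III: U2 = -1384189; c = 3; total draws C(11,6) = 462; favorable C(7,6) = 7; P = 1/66; answer 1/66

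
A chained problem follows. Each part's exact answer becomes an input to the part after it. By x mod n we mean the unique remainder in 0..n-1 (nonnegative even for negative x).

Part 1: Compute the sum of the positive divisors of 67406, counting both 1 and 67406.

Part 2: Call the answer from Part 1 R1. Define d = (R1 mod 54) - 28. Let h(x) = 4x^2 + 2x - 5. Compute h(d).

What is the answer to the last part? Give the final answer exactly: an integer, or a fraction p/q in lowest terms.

51

Part 1: 67406 = 2 * 33703; sigma = (1 + 2) * (1 + 33703) = 3 * 33704 = 101112; answer 101112
Part 2: R1 = 101112; d = -4; 4*(-4)^2 + 2*(-4)^1 - 5 = (64) + (-8) + (-5) = 51; answer 51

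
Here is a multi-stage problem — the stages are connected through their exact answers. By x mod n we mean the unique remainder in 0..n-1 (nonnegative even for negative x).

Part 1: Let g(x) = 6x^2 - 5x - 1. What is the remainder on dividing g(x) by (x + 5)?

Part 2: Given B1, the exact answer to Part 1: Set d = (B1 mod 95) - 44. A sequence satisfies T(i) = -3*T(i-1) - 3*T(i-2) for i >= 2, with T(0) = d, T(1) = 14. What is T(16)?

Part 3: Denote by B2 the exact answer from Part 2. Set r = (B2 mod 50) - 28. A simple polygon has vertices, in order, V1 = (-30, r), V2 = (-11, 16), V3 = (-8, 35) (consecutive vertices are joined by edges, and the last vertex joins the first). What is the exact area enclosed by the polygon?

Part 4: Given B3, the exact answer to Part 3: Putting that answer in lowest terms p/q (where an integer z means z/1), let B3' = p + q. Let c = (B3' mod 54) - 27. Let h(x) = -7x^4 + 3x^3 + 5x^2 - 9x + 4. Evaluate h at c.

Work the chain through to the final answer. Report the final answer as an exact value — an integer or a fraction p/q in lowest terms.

-139352

Part 1: remainder = value at the root: 6*(-5)^2 - 5*(-5)^1 - 1 = (150) + (25) + (-1) = 174; answer 174
Part 2: B1 = 174; d = 35; T(2) = -3*(14) - 3*(35) = -147; iterating: T(2)=-147, T(3)=399, T(4)=-756, T(5)=1071, T(6)=-945, T(7)=-378, T(8)=3969, T(9)=-10773, T(10)=20412, T(11)=-28917, T(12)=25515, T(13)=10206, T(14)=-107163, T(15)=290871, T(16)=-551124; answer -551124
Part 3: B2 = -551124; r = -2; cross terms: (-30*16 - -11*-2)=-502, (-11*35 - -8*16)=-257, (-8*-2 - -30*35)=1066; twice the area = |307| = 307; area = 307/2; answer 307/2
Part 4: B3 = 307/2; threaded value p + q = 309; c = 12; -7*(12)^4 + 3*(12)^3 + 5*(12)^2 - 9*(12)^1 + 4 = (-145152) + (5184) + (720) + (-108) + (4) = -139352; answer -139352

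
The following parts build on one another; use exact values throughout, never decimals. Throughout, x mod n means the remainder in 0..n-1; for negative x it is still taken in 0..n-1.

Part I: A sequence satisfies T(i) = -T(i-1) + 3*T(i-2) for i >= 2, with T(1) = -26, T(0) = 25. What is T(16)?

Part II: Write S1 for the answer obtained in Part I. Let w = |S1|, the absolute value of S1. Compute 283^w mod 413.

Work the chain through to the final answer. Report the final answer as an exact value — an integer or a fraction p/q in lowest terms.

Part I: T(2) = -1*(-26) + 3*(25) = 101; iterating: T(2)=101, T(3)=-179, T(4)=482, T(5)=-1019, T(6)=2465, T(7)=-5522, T(8)=12917, T(9)=-29483, T(10)=68234, T(11)=-156683, T(12)=361385, T(13)=-831434, T(14)=1915589, T(15)=-4409891, T(16)=10156658; answer 10156658
Part II: S1 = 10156658; w = 10156658; squarings mod 413: 283^1=283, 283^2=380, 283^4=263, 283^8=198, 283^16=382, 283^32=135, 283^64=53, 283^128=331, 283^256=116, 283^512=240, 283^1024=193, 283^2048=79, 283^4096=46, 283^8192=51, 283^16384=123, 283^32768=261, 283^65536=389, 283^131072=163, 283^262144=137, 283^524288=184, 283^1048576=403, 283^2097152=100, 283^4194304=88, 283^8388608=310; 283^10156658 = 283^2 * 283^16 * 283^32 * 283^64 * 283^512 * 283^2048 * 283^4096 * 283^8192 * 283^16384 * 283^32768 * 283^131072 * 283^524288 * 283^1048576 * 283^8388608 = 100 (mod 413); answer 100

100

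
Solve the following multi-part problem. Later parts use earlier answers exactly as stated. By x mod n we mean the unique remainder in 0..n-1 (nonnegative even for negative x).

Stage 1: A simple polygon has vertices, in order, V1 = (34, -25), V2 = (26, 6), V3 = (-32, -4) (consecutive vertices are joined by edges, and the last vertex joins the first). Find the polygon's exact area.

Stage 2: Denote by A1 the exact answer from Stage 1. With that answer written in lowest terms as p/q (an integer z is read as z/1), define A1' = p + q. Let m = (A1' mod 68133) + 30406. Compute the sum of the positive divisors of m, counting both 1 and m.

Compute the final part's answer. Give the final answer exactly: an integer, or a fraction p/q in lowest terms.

Stage 1: cross terms: (34*6 - 26*-25)=854, (26*-4 - -32*6)=88, (-32*-25 - 34*-4)=936; twice the area = |1878| = 1878; area = 939; answer 939
Stage 2: A1 = 939; threaded value p + q = 940; m = 31346; 31346 = 2 * 7 * 2239; sigma = (1 + 2) * (1 + 7) * (1 + 2239) = 3 * 8 * 2240 = 53760; answer 53760

53760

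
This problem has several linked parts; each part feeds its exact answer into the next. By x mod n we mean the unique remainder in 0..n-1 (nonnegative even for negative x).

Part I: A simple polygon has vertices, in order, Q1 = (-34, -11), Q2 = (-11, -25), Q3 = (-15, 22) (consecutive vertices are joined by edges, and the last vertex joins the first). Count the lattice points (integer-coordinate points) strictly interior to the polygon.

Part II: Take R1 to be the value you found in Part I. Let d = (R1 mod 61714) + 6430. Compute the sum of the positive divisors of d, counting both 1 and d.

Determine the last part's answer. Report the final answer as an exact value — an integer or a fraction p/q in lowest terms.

Part I: cross terms: (-34*-25 - -11*-11)=729, (-11*22 - -15*-25)=-617, (-15*-11 - -34*22)=913; twice the area = |1025| = 1025; area = 1025/2; boundary points = 1 + 1 + 1 = 3; strictly interior points = area - boundary/2 + 1 = 512; answer 512
Part II: R1 = 512; d = 6942; 6942 = 2 * 3 * 13 * 89; sigma = (1 + 2) * (1 + 3) * (1 + 13) * (1 + 89) = 3 * 4 * 14 * 90 = 15120; answer 15120

15120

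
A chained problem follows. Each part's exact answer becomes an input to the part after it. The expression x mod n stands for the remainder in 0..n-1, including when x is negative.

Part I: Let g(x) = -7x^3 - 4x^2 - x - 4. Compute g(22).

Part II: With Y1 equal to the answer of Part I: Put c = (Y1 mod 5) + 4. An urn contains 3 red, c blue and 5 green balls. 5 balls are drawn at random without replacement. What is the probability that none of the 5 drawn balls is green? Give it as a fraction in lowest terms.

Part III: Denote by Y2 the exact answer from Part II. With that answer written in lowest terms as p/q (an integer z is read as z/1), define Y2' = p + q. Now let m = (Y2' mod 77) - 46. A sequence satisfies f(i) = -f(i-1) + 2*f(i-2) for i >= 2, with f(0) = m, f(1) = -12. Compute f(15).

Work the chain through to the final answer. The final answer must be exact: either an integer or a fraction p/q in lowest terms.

-447814

Part I: -7*(22)^3 - 4*(22)^2 - 1*(22)^1 - 4 = (-74536) + (-1936) + (-22) + (-4) = -76498; answer -76498
Part II: Y1 = -76498; c = 6; total draws C(14,5) = 2002; favorable C(9,5) = 126; P = 9/143; answer 9/143
Part III: Y2 = 9/143; threaded value p + q = 152; m = 29; f(2) = -1*(-12) + 2*(29) = 70; iterating: f(2)=70, f(3)=-94, f(4)=234, f(5)=-422, f(6)=890, f(7)=-1734, f(8)=3514, f(9)=-6982, f(10)=14010, f(11)=-27974, f(12)=55994, f(13)=-111942, f(14)=223930, f(15)=-447814; answer -447814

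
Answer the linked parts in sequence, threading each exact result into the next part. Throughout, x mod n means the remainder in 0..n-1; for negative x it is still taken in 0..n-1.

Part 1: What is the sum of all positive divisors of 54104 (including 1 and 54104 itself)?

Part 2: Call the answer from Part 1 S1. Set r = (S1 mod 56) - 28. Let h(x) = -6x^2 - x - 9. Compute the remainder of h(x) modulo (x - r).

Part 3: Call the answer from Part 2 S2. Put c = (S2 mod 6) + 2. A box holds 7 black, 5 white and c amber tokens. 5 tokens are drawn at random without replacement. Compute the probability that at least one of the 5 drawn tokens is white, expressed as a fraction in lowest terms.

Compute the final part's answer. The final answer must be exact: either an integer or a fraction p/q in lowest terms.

4813/5814

Part 1: 54104 = 2^3 * 6763; sigma = (1 + 2 + 4 + 8) * (1 + 6763) = 15 * 6764 = 101460; answer 101460
Part 2: S1 = 101460; r = 16; remainder = value at the root: -6*(16)^2 - 1*(16)^1 - 9 = (-1536) + (-16) + (-9) = -1561; answer -1561
Part 3: S2 = -1561; c = 7; total draws C(19,5) = 11628; complement C(14,5) = 2002; favorable 11628 - 2002 = 9626; P = 4813/5814; answer 4813/5814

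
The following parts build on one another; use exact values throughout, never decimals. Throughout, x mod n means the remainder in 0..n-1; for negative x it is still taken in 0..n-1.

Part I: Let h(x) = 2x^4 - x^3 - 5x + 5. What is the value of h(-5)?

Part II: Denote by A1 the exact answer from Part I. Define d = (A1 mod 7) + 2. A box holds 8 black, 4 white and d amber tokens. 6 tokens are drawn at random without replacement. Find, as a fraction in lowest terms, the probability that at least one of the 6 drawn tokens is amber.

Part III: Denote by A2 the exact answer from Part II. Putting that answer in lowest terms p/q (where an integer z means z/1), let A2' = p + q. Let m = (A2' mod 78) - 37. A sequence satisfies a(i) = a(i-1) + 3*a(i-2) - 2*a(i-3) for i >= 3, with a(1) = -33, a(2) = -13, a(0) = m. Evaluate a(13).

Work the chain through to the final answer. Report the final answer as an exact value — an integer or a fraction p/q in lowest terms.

-35425

Part I: 2*(-5)^4 - 1*(-5)^3 - 5*(-5)^1 + 5 = (1250) + (125) + (25) + (5) = 1405; answer 1405
Part II: A1 = 1405; d = 7; total draws C(19,6) = 27132; complement C(12,6) = 924; favorable 27132 - 924 = 26208; P = 312/323; answer 312/323
Part III: A2 = 312/323; threaded value p + q = 635; m = -26; a(3) = 1*(-13) + 3*(-33) - 2*(-26) = -60; iterating: a(3)=-60, a(4)=-33, a(5)=-187, a(6)=-166, a(7)=-661, a(8)=-785, a(9)=-2436, a(10)=-3469, a(11)=-9207, a(12)=-14742, a(13)=-35425; answer -35425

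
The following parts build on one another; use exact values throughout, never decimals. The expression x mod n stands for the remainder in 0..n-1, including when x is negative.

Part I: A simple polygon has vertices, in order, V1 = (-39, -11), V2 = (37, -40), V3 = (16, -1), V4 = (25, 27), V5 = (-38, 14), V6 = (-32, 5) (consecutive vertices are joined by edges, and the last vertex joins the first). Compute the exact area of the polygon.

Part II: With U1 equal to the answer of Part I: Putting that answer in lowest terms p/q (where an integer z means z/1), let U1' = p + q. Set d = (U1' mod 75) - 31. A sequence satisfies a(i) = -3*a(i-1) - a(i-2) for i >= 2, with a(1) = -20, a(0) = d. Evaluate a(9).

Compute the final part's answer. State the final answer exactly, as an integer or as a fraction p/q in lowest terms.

Part I: cross terms: (-39*-40 - 37*-11)=1967, (37*-1 - 16*-40)=603, (16*27 - 25*-1)=457, (25*14 - -38*27)=1376, (-38*5 - -32*14)=258, (-32*-11 - -39*5)=547; twice the area = |5208| = 5208; area = 2604; answer 2604
Part II: U1 = 2604; threaded value p + q = 2605; d = 24; a(2) = -3*(-20) - 1*(24) = 36; iterating: a(2)=36, a(3)=-88, a(4)=228, a(5)=-596, a(6)=1560, a(7)=-4084, a(8)=10692, a(9)=-27992; answer -27992

-27992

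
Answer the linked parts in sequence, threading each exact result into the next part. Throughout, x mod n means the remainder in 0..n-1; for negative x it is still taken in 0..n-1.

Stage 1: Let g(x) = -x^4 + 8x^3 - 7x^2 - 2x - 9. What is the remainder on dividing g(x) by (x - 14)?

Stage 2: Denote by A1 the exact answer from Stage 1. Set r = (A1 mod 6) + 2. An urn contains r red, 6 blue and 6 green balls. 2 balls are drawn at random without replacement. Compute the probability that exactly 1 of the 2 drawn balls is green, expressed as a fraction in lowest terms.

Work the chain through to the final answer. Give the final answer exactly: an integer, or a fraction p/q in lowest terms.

Stage 1: remainder = value at the root: -1*(14)^4 + 8*(14)^3 - 7*(14)^2 - 2*(14)^1 - 9 = (-38416) + (21952) + (-1372) + (-28) + (-9) = -17873; answer -17873
Stage 2: A1 = -17873; r = 3; total draws C(15,2) = 105; favorable C(6,1)*C(9,1) = 54; P = 18/35; answer 18/35

18/35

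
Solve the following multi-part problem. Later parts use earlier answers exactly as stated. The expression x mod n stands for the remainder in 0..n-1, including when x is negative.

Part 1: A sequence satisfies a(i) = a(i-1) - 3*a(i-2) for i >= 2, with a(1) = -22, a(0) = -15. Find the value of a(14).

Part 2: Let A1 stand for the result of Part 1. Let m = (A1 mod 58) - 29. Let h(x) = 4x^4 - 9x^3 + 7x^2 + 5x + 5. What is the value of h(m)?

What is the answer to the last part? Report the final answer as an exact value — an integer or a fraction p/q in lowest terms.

Part 1: a(2) = 1*(-22) - 3*(-15) = 23; iterating: a(2)=23, a(3)=89, a(4)=20, a(5)=-247, a(6)=-307, a(7)=434, a(8)=1355, a(9)=53, a(10)=-4012, a(11)=-4171, a(12)=7865, a(13)=20378, a(14)=-3217; answer -3217
Part 2: A1 = -3217; m = 2; 4*(2)^4 - 9*(2)^3 + 7*(2)^2 + 5*(2)^1 + 5 = (64) + (-72) + (28) + (10) + (5) = 35; answer 35

35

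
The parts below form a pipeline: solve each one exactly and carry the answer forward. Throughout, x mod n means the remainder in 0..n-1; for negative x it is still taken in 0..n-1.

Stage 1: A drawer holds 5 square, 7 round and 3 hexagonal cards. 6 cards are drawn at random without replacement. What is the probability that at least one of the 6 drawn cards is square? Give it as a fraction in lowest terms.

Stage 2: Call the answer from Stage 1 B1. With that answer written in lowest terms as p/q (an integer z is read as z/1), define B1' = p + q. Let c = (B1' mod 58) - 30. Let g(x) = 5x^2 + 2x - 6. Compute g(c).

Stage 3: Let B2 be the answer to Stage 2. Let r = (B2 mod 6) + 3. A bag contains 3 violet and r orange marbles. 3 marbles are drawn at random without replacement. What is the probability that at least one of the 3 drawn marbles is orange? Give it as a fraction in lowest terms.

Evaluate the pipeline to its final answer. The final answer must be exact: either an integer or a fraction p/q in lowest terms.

Stage 1: total draws C(15,6) = 5005; complement C(10,6) = 210; favorable 5005 - 210 = 4795; P = 137/143; answer 137/143
Stage 2: B1 = 137/143; threaded value p + q = 280; c = 18; 5*(18)^2 + 2*(18)^1 - 6 = (1620) + (36) + (-6) = 1650; answer 1650
Stage 3: B2 = 1650; r = 3; total draws C(6,3) = 20; complement C(3,3) = 1; favorable 20 - 1 = 19; P = 19/20; answer 19/20

19/20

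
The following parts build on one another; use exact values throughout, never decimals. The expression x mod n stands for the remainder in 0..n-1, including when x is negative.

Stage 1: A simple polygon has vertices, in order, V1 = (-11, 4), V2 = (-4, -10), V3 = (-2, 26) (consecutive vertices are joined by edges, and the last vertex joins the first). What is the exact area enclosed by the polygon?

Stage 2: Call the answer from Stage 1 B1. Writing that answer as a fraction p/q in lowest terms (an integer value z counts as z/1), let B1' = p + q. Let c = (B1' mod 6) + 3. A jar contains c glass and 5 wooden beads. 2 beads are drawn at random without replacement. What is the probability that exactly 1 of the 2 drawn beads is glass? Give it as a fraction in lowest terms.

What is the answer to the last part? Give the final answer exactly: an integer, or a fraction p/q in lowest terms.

6/11

Stage 1: cross terms: (-11*-10 - -4*4)=126, (-4*26 - -2*-10)=-124, (-2*4 - -11*26)=278; twice the area = |280| = 280; area = 140; answer 140
Stage 2: B1 = 140; threaded value p + q = 141; c = 6; total draws C(11,2) = 55; favorable C(6,1)*C(5,1) = 30; P = 6/11; answer 6/11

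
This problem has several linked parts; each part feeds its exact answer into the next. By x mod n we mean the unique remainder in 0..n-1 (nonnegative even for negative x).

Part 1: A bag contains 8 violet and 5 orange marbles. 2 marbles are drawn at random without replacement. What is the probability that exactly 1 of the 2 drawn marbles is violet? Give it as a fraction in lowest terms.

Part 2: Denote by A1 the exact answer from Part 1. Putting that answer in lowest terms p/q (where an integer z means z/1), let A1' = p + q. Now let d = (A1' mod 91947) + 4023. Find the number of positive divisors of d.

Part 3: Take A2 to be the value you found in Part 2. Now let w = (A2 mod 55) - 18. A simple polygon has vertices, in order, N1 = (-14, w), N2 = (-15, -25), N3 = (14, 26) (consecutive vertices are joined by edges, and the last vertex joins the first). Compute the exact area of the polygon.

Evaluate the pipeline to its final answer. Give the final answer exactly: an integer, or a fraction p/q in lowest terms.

Part 1: total draws C(13,2) = 78; favorable C(8,1)*C(5,1) = 40; P = 20/39; answer 20/39
Part 2: A1 = 20/39; threaded value p + q = 59; d = 4082; 4082 = 2 * 13 * 157; number of divisors = (1+1) * (1+1) * (1+1) = 8; answer 8
Part 3: A2 = 8; w = -10; cross terms: (-14*-25 - -15*-10)=200, (-15*26 - 14*-25)=-40, (14*-10 - -14*26)=224; twice the area = |384| = 384; area = 192; answer 192

192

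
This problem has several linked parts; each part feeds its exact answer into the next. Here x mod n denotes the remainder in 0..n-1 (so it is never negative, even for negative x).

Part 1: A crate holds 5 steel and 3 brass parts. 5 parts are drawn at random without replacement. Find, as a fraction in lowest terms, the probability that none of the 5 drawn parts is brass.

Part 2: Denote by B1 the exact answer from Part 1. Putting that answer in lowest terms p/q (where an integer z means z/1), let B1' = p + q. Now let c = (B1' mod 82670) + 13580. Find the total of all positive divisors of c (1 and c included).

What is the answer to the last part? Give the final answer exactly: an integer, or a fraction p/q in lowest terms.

14700

Part 1: total draws C(8,5) = 56; favorable C(5,5) = 1; P = 1/56; answer 1/56
Part 2: B1 = 1/56; threaded value p + q = 57; c = 13637; 13637 = 13 * 1049; sigma = (1 + 13) * (1 + 1049) = 14 * 1050 = 14700; answer 14700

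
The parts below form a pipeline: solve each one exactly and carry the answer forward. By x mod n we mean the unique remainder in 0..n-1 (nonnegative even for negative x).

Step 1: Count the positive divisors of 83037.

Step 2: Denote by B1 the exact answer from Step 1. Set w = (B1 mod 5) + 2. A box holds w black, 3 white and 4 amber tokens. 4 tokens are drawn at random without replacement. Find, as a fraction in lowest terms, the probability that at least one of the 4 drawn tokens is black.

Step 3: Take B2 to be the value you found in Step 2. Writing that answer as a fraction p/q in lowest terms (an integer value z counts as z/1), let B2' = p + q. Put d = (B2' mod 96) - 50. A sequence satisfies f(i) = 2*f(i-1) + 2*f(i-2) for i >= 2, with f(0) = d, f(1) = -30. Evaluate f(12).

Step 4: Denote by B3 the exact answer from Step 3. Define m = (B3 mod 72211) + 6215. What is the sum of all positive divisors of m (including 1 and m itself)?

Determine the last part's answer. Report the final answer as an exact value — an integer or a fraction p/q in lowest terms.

Step 1: 83037 = 3 * 89 * 311; number of divisors = (1+1) * (1+1) * (1+1) = 8; answer 8
Step 2: B1 = 8; w = 5; total draws C(12,4) = 495; complement C(7,4) = 35; favorable 495 - 35 = 460; P = 92/99; answer 92/99
Step 3: B2 = 92/99; threaded value p + q = 191; d = 45; f(2) = 2*(-30) + 2*(45) = 30; iterating: f(2)=30, f(3)=0, f(4)=60, f(5)=120, f(6)=360, f(7)=960, f(8)=2640, f(9)=7200, f(10)=19680, f(11)=53760, f(12)=146880; answer 146880
Step 4: B3 = 146880; m = 8673; 8673 = 3 * 7^2 * 59; sigma = (1 + 3) * (1 + 7 + 49) * (1 + 59) = 4 * 57 * 60 = 13680; answer 13680

13680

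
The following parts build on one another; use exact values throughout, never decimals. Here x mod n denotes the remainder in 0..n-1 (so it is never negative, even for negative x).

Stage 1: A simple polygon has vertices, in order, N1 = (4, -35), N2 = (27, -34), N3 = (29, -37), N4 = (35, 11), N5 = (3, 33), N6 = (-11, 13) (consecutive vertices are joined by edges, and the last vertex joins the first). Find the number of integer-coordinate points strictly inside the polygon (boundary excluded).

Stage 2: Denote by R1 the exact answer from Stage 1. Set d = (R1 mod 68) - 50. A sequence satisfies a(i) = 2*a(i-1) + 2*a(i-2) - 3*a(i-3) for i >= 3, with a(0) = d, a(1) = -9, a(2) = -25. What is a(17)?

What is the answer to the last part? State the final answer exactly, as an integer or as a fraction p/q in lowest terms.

3881363

Stage 1: cross terms: (4*-34 - 27*-35)=809, (27*-37 - 29*-34)=-13, (29*11 - 35*-37)=1614, (35*33 - 3*11)=1122, (3*13 - -11*33)=402, (-11*-35 - 4*13)=333; twice the area = |4267| = 4267; area = 4267/2; boundary points = 1 + 1 + 6 + 2 + 2 + 3 = 15; strictly interior points = area - boundary/2 + 1 = 2127; answer 2127
Stage 2: R1 = 2127; d = -31; a(3) = 2*(-25) + 2*(-9) - 3*(-31) = 25; iterating: a(3)=25, a(4)=27, a(5)=179, a(6)=337, a(7)=951, a(8)=2039, a(9)=4969, a(10)=11163, a(11)=26147, a(12)=59713, a(13)=138231, a(14)=317447, a(15)=732217, a(16)=1684635, a(17)=3881363; answer 3881363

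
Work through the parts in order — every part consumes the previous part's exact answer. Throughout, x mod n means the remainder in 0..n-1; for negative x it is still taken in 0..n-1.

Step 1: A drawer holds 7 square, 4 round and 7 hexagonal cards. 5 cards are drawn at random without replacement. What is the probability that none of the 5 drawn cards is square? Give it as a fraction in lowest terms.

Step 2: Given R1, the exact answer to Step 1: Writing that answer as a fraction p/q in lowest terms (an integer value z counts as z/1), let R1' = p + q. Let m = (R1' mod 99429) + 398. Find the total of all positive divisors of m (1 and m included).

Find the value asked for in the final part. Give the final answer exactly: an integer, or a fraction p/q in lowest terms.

614

Step 1: total draws C(18,5) = 8568; favorable C(11,5) = 462; P = 11/204; answer 11/204
Step 2: R1 = 11/204; threaded value p + q = 215; m = 613; 613 is prime, so its only divisors are 1 and 613; sigma = 1 + 613 = 614; answer 614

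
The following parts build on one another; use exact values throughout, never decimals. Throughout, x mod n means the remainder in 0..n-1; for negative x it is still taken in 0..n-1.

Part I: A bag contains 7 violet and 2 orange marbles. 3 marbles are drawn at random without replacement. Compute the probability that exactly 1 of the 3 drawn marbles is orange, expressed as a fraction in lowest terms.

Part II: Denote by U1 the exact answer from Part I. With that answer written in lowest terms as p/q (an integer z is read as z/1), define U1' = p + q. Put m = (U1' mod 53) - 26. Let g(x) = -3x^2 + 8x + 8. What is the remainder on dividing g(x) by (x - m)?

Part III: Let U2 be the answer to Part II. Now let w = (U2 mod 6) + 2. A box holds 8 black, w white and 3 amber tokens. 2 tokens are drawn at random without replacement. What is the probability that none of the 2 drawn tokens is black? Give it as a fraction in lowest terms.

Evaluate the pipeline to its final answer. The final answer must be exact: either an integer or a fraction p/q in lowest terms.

Part I: total draws C(9,3) = 84; favorable C(2,1)*C(7,2) = 42; P = 1/2; answer 1/2
Part II: U1 = 1/2; threaded value p + q = 3; m = -23; remainder = value at the root: -3*(-23)^2 + 8*(-23)^1 + 8 = (-1587) + (-184) + (8) = -1763; answer -1763
Part III: U2 = -1763; w = 3; total draws C(14,2) = 91; favorable C(6,2) = 15; P = 15/91; answer 15/91

15/91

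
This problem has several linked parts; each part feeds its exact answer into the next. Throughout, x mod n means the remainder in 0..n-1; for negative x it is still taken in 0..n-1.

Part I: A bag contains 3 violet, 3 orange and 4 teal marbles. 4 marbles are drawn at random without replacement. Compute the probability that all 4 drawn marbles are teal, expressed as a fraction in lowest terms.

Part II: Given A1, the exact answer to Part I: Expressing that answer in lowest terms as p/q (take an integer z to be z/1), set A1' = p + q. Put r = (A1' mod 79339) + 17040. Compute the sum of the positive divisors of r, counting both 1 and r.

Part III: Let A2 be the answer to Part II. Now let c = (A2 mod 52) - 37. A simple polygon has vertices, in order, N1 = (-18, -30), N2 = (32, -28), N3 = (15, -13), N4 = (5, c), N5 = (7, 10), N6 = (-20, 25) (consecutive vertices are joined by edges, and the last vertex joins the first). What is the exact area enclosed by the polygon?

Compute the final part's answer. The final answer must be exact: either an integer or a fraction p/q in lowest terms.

1468

Part I: total draws C(10,4) = 210; favorable C(4,4) = 1; P = 1/210; answer 1/210
Part II: A1 = 1/210; threaded value p + q = 211; r = 17251; 17251 = 13 * 1327; sigma = (1 + 13) * (1 + 1327) = 14 * 1328 = 18592; answer 18592
Part III: A2 = 18592; c = -9; cross terms: (-18*-28 - 32*-30)=1464, (32*-13 - 15*-28)=4, (15*-9 - 5*-13)=-70, (5*10 - 7*-9)=113, (7*25 - -20*10)=375, (-20*-30 - -18*25)=1050; twice the area = |2936| = 2936; area = 1468; answer 1468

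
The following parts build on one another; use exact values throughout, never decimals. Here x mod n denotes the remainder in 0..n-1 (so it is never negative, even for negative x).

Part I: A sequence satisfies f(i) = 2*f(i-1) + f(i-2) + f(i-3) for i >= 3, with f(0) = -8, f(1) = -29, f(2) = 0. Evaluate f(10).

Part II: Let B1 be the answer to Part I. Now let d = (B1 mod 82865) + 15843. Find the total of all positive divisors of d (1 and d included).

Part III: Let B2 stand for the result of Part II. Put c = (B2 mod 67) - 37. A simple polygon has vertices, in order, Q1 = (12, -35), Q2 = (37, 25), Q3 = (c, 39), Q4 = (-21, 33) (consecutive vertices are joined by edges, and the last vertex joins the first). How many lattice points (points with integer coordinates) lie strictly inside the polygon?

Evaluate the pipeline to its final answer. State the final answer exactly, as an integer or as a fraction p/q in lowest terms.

Part I: f(3) = 2*(0) + 1*(-29) + 1*(-8) = -37; iterating: f(3)=-37, f(4)=-103, f(5)=-243, f(6)=-626, f(7)=-1598, f(8)=-4065, f(9)=-10354, f(10)=-26371; answer -26371
Part II: B1 = -26371; d = 72337; 72337 is prime, so its only divisors are 1 and 72337; sigma = 1 + 72337 = 72338; answer 72338
Part III: B2 = 72338; c = 8; cross terms: (12*25 - 37*-35)=1595, (37*39 - 8*25)=1243, (8*33 - -21*39)=1083, (-21*-35 - 12*33)=339; twice the area = |4260| = 4260; area = 2130; boundary points = 5 + 1 + 1 + 1 = 8; strictly interior points = area - boundary/2 + 1 = 2127; answer 2127

2127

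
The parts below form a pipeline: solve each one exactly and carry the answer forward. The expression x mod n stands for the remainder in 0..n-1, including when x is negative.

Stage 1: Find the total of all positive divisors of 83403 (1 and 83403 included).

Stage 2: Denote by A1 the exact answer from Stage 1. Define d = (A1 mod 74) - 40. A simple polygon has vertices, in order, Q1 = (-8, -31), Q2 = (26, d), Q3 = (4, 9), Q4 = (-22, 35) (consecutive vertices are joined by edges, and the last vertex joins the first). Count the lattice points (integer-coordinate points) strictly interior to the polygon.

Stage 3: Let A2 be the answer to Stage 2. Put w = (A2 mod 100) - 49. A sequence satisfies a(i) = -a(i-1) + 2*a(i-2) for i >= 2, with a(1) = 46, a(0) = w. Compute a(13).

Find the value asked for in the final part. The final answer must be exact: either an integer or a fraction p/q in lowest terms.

51916

Stage 1: 83403 = 3^3 * 3089; sigma = (1 + 3 + 9 + 27) * (1 + 3089) = 40 * 3090 = 123600; answer 123600
Stage 2: A1 = 123600; d = -20; cross terms: (-8*-20 - 26*-31)=966, (26*9 - 4*-20)=314, (4*35 - -22*9)=338, (-22*-31 - -8*35)=962; twice the area = |2580| = 2580; area = 1290; boundary points = 1 + 1 + 26 + 2 = 30; strictly interior points = area - boundary/2 + 1 = 1276; answer 1276
Stage 3: A2 = 1276; w = 27; a(2) = -1*(46) + 2*(27) = 8; iterating: a(2)=8, a(3)=84, a(4)=-68, a(5)=236, a(6)=-372, a(7)=844, a(8)=-1588, a(9)=3276, a(10)=-6452, a(11)=13004, a(12)=-25908, a(13)=51916; answer 51916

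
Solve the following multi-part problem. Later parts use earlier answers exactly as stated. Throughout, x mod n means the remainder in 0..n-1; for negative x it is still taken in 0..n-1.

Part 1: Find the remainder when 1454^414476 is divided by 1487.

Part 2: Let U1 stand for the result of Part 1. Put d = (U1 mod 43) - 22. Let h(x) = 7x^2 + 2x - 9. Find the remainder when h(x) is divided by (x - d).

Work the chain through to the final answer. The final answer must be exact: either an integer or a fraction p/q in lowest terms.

156

Part 1: squarings mod 1487: 1454^1=1454, 1454^2=1089, 1454^4=782, 1454^8=367, 1454^16=859, 1454^32=329, 1454^64=1177, 1454^128=932, 1454^256=216, 1454^512=559, 1454^1024=211, 1454^2048=1398, 1454^4096=486, 1454^8192=1250, 1454^16384=1150, 1454^32768=557, 1454^65536=953, 1454^131072=1139, 1454^262144=657; 1454^414476 = 1454^4 * 1454^8 * 1454^256 * 1454^512 * 1454^4096 * 1454^16384 * 1454^131072 * 1454^262144 = 791 (mod 1487); answer 791
Part 2: U1 = 791; d = -5; remainder = value at the root: 7*(-5)^2 + 2*(-5)^1 - 9 = (175) + (-10) + (-9) = 156; answer 156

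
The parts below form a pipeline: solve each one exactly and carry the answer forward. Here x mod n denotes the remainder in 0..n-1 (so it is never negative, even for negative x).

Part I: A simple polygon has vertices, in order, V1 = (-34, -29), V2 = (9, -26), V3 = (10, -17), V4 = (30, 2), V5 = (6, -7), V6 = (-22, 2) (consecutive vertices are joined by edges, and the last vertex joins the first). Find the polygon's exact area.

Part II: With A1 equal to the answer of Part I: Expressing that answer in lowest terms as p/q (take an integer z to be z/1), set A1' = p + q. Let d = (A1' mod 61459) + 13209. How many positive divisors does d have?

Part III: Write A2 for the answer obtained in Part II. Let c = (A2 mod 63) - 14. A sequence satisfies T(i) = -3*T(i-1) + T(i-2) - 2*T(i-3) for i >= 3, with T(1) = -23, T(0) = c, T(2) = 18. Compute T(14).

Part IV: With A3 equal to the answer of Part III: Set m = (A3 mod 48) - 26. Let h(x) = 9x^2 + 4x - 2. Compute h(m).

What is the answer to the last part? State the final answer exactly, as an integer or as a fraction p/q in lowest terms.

3678

Part I: cross terms: (-34*-26 - 9*-29)=1145, (9*-17 - 10*-26)=107, (10*2 - 30*-17)=530, (30*-7 - 6*2)=-222, (6*2 - -22*-7)=-142, (-22*-29 - -34*2)=706; twice the area = |2124| = 2124; area = 1062; answer 1062
Part II: A1 = 1062; threaded value p + q = 1063; d = 14272; 14272 = 2^6 * 223; number of divisors = (6+1) * (1+1) = 14; answer 14
Part III: A2 = 14; c = 0; T(3) = -3*(18) + 1*(-23) - 2*(0) = -77; iterating: T(3)=-77, T(4)=295, T(5)=-998, T(6)=3443, T(7)=-11917, T(8)=41190, T(9)=-142373, T(10)=492143, T(11)=-1701182, T(12)=5880435, T(13)=-20326773, T(14)=70263118; answer 70263118
Part IV: A3 = 70263118; m = 20; 9*(20)^2 + 4*(20)^1 - 2 = (3600) + (80) + (-2) = 3678; answer 3678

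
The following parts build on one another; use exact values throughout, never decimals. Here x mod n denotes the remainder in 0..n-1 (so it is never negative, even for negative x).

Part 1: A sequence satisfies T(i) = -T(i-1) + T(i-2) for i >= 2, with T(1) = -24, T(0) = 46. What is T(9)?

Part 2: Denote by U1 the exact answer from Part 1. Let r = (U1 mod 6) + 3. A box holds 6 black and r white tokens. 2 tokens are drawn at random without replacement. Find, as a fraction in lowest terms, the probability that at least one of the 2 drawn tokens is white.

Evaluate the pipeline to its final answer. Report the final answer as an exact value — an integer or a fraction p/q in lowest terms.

Part 1: T(2) = -1*(-24) + 1*(46) = 70; iterating: T(2)=70, T(3)=-94, T(4)=164, T(5)=-258, T(6)=422, T(7)=-680, T(8)=1102, T(9)=-1782; answer -1782
Part 2: U1 = -1782; r = 3; total draws C(9,2) = 36; complement C(6,2) = 15; favorable 36 - 15 = 21; P = 7/12; answer 7/12

7/12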